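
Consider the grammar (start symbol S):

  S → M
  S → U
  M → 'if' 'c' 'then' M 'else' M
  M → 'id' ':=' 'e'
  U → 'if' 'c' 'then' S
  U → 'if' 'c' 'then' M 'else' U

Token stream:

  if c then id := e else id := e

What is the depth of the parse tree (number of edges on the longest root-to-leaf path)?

[S [M if c then [M id := e] else [M id := e]]]

3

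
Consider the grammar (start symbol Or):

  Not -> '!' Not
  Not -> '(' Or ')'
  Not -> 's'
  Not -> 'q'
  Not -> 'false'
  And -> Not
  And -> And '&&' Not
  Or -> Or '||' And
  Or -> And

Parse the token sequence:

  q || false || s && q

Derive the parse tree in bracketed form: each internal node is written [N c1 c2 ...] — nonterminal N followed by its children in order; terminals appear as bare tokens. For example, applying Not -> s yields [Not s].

Or
Or || And
Or || And || And
And || And || And
Not || And || And
q || And || And
q || Not || And
q || false || And
q || false || And && Not
q || false || Not && Not
q || false || s && Not
q || false || s && q

[Or [Or [Or [And [Not q]]] || [And [Not false]]] || [And [And [Not s]] && [Not q]]]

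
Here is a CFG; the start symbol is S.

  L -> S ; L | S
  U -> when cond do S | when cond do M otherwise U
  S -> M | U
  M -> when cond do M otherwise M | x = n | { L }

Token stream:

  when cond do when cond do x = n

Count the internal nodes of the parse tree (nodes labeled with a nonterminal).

6

[S [U when cond do [S [U when cond do [S [M x = n]]]]]]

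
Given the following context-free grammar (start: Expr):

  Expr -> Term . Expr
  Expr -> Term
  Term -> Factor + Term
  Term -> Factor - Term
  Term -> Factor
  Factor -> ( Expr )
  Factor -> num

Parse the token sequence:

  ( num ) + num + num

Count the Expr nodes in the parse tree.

2

[Expr [Term [Factor ( [Expr [Term [Factor num]]] )] + [Term [Factor num] + [Term [Factor num]]]]]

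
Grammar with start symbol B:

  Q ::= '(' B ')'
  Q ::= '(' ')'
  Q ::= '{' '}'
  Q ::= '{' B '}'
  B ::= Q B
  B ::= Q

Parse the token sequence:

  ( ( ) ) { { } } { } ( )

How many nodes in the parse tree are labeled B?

[B [Q ( [B [Q ( )]] )] [B [Q { [B [Q { }]] }] [B [Q { }] [B [Q ( )]]]]]

6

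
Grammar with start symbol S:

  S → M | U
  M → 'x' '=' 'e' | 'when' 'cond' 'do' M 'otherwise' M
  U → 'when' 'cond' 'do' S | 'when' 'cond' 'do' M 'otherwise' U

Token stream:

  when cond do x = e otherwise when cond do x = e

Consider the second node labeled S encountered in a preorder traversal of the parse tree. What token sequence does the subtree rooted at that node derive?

x = e

[S [U when cond do [M x = e] otherwise [U when cond do [S [M x = e]]]]]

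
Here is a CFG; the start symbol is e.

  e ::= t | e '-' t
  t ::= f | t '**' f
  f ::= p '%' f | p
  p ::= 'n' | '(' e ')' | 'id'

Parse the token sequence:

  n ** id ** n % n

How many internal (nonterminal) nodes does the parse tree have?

12

[e [t [t [t [f [p n]]] ** [f [p id]]] ** [f [p n] % [f [p n]]]]]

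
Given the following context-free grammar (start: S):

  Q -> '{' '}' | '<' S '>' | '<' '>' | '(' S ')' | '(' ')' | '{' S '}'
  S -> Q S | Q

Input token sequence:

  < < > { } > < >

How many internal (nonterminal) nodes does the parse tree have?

[S [Q < [S [Q < >] [S [Q { }]]] >] [S [Q < >]]]

8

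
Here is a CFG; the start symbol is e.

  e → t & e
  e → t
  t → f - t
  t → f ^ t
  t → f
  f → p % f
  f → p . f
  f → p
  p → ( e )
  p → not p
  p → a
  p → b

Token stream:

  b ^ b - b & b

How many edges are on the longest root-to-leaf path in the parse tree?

[e [t [f [p b]] ^ [t [f [p b]] - [t [f [p b]]]]] & [e [t [f [p b]]]]]

6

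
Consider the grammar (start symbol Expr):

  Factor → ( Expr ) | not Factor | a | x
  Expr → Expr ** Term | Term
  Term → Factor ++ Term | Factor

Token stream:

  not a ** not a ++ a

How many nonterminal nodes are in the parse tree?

10

[Expr [Expr [Term [Factor not [Factor a]]]] ** [Term [Factor not [Factor a]] ++ [Term [Factor a]]]]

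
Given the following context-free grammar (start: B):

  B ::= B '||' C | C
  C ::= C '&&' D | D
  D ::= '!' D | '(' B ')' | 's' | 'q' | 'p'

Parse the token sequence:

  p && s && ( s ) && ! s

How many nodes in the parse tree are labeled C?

5

[B [C [C [C [C [D p]] && [D s]] && [D ( [B [C [D s]]] )]] && [D ! [D s]]]]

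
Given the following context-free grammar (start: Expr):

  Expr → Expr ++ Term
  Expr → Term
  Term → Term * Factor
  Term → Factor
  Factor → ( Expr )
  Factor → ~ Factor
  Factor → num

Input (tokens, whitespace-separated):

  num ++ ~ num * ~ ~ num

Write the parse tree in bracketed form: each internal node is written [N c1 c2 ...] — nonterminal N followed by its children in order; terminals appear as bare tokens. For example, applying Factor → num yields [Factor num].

Expr
Expr ++ Term
Term ++ Term
Factor ++ Term
num ++ Term
num ++ Term * Factor
num ++ Factor * Factor
num ++ ~ Factor * Factor
num ++ ~ num * Factor
num ++ ~ num * ~ Factor
num ++ ~ num * ~ ~ Factor
num ++ ~ num * ~ ~ num

[Expr [Expr [Term [Factor num]]] ++ [Term [Term [Factor ~ [Factor num]]] * [Factor ~ [Factor ~ [Factor num]]]]]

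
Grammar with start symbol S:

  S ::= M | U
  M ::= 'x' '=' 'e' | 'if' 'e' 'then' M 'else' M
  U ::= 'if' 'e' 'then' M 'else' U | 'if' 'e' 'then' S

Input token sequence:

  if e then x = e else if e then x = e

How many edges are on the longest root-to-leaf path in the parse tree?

5

[S [U if e then [M x = e] else [U if e then [S [M x = e]]]]]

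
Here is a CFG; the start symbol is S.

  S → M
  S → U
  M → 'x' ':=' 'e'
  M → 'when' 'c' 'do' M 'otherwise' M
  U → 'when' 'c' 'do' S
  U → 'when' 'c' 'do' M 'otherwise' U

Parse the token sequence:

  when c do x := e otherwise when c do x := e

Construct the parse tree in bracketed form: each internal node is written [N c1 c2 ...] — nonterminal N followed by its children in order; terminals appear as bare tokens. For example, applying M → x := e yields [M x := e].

[S [U when c do [M x := e] otherwise [U when c do [S [M x := e]]]]]

S
U
when c do M otherwise U
when c do x := e otherwise U
when c do x := e otherwise when c do S
when c do x := e otherwise when c do M
when c do x := e otherwise when c do x := e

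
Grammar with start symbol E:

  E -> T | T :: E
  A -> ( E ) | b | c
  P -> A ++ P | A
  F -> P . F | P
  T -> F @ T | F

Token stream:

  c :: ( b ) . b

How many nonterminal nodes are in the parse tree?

[E [T [F [P [A c]]]] :: [E [T [F [P [A ( [E [T [F [P [A b]]]]] )]] . [F [P [A b]]]]]]]

18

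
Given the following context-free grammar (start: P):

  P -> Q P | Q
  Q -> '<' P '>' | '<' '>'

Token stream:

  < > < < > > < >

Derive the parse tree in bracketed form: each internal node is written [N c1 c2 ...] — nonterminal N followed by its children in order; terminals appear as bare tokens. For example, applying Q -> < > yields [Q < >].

[P [Q < >] [P [Q < [P [Q < >]] >] [P [Q < >]]]]

P
Q P
< > P
< > Q P
< > < P > P
< > < Q > P
< > < < > > P
< > < < > > Q
< > < < > > < >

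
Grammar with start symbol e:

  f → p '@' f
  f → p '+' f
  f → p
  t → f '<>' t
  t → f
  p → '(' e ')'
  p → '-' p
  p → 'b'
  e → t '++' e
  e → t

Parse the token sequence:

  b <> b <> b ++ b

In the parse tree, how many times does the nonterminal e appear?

2

[e [t [f [p b]] <> [t [f [p b]] <> [t [f [p b]]]]] ++ [e [t [f [p b]]]]]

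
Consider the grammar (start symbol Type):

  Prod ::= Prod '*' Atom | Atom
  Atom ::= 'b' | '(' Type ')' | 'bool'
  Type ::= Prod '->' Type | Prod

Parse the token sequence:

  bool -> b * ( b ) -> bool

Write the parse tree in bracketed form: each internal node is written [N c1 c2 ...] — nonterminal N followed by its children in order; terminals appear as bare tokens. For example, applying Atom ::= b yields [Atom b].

[Type [Prod [Atom bool]] -> [Type [Prod [Prod [Atom b]] * [Atom ( [Type [Prod [Atom b]]] )]] -> [Type [Prod [Atom bool]]]]]

Type
Prod -> Type
Atom -> Type
bool -> Type
bool -> Prod -> Type
bool -> Prod * Atom -> Type
bool -> Atom * Atom -> Type
bool -> b * Atom -> Type
bool -> b * ( Type ) -> Type
bool -> b * ( Prod ) -> Type
bool -> b * ( Atom ) -> Type
bool -> b * ( b ) -> Type
bool -> b * ( b ) -> Prod
bool -> b * ( b ) -> Atom
bool -> b * ( b ) -> bool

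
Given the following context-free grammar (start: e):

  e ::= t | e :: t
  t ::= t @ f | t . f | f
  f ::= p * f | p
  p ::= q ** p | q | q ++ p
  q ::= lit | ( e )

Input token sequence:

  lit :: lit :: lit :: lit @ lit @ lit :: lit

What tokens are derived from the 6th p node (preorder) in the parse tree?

lit

[e [e [e [e [e [t [f [p [q lit]]]]] :: [t [f [p [q lit]]]]] :: [t [f [p [q lit]]]]] :: [t [t [t [f [p [q lit]]]] @ [f [p [q lit]]]] @ [f [p [q lit]]]]] :: [t [f [p [q lit]]]]]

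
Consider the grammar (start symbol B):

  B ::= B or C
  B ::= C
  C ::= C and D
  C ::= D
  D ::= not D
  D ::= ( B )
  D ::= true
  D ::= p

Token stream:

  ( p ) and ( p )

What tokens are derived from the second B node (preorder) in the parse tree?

[B [C [C [D ( [B [C [D p]]] )]] and [D ( [B [C [D p]]] )]]]

p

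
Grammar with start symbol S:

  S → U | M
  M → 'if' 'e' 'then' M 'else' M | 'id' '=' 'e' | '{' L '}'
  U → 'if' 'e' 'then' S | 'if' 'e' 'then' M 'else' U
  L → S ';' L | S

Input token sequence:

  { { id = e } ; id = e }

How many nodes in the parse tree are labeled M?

[S [M { [L [S [M { [L [S [M id = e]]] }]] ; [L [S [M id = e]]]] }]]

4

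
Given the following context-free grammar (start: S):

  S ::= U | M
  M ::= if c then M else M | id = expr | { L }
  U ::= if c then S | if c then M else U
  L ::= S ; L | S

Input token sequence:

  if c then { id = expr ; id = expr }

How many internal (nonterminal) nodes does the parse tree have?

10

[S [U if c then [S [M { [L [S [M id = expr]] ; [L [S [M id = expr]]]] }]]]]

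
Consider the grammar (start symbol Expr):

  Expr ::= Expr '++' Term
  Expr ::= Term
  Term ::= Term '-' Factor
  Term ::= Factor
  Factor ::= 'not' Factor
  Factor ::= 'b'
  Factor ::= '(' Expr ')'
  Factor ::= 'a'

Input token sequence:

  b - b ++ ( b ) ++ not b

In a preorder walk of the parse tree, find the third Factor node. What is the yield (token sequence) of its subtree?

[Expr [Expr [Expr [Term [Term [Factor b]] - [Factor b]]] ++ [Term [Factor ( [Expr [Term [Factor b]]] )]]] ++ [Term [Factor not [Factor b]]]]

( b )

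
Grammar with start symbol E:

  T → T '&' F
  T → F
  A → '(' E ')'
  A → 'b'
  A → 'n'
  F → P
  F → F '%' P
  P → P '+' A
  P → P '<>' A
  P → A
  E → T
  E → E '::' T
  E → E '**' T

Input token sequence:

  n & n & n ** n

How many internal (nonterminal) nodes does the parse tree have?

18

[E [E [T [T [T [F [P [A n]]]] & [F [P [A n]]]] & [F [P [A n]]]]] ** [T [F [P [A n]]]]]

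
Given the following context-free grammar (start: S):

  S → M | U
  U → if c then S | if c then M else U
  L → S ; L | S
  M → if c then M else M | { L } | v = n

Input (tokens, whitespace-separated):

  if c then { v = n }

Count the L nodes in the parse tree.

[S [U if c then [S [M { [L [S [M v = n]]] }]]]]

1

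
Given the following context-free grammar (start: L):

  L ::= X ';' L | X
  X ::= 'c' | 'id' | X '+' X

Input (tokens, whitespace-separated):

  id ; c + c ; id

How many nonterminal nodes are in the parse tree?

[L [X id] ; [L [X [X c] + [X c]] ; [L [X id]]]]

8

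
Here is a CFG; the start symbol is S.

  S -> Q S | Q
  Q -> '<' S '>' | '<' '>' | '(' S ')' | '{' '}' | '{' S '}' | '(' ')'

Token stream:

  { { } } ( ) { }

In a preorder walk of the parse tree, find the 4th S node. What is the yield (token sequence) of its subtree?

[S [Q { [S [Q { }]] }] [S [Q ( )] [S [Q { }]]]]

{ }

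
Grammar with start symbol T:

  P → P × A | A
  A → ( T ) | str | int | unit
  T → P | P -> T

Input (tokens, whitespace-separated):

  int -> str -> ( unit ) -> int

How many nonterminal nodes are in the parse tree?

15

[T [P [A int]] -> [T [P [A str]] -> [T [P [A ( [T [P [A unit]]] )]] -> [T [P [A int]]]]]]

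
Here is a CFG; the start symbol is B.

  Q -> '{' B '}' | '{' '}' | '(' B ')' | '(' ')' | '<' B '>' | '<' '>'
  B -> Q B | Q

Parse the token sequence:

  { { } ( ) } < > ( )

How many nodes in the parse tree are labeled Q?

5

[B [Q { [B [Q { }] [B [Q ( )]]] }] [B [Q < >] [B [Q ( )]]]]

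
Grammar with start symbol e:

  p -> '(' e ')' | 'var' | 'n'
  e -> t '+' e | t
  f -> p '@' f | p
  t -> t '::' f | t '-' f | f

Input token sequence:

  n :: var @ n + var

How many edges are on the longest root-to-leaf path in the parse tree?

5

[e [t [t [f [p n]]] :: [f [p var] @ [f [p n]]]] + [e [t [f [p var]]]]]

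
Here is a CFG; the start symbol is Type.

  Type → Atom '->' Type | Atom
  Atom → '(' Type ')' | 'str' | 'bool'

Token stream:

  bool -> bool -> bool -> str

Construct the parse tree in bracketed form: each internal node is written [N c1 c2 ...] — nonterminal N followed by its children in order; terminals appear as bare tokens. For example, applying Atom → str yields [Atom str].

[Type [Atom bool] -> [Type [Atom bool] -> [Type [Atom bool] -> [Type [Atom str]]]]]

Type
Atom -> Type
bool -> Type
bool -> Atom -> Type
bool -> bool -> Type
bool -> bool -> Atom -> Type
bool -> bool -> bool -> Type
bool -> bool -> bool -> Atom
bool -> bool -> bool -> str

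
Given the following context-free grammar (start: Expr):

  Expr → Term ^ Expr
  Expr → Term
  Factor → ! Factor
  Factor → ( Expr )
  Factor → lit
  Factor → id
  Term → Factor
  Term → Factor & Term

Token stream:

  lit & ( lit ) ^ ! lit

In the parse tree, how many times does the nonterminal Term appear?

4

[Expr [Term [Factor lit] & [Term [Factor ( [Expr [Term [Factor lit]]] )]]] ^ [Expr [Term [Factor ! [Factor lit]]]]]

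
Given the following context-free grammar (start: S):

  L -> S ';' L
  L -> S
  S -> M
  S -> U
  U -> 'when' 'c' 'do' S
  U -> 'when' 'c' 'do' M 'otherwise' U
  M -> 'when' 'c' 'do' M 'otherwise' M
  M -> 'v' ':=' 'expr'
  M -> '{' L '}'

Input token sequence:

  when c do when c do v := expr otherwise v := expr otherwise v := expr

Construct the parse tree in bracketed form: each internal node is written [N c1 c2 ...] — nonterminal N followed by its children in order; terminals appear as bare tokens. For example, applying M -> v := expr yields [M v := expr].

[S [M when c do [M when c do [M v := expr] otherwise [M v := expr]] otherwise [M v := expr]]]

S
M
when c do M otherwise M
when c do when c do M otherwise M otherwise M
when c do when c do v := expr otherwise M otherwise M
when c do when c do v := expr otherwise v := expr otherwise M
when c do when c do v := expr otherwise v := expr otherwise v := expr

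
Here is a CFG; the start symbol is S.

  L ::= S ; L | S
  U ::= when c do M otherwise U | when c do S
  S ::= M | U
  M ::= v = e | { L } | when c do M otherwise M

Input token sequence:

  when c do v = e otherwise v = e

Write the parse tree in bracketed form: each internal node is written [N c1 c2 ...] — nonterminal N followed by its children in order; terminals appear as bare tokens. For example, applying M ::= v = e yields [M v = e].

[S [M when c do [M v = e] otherwise [M v = e]]]

S
M
when c do M otherwise M
when c do v = e otherwise M
when c do v = e otherwise v = e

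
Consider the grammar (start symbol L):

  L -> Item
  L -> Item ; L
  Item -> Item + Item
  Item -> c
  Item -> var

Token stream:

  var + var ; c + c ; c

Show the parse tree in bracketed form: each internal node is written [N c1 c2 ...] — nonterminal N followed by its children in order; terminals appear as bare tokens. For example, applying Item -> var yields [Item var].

[L [Item [Item var] + [Item var]] ; [L [Item [Item c] + [Item c]] ; [L [Item c]]]]

L
Item ; L
Item + Item ; L
var + Item ; L
var + var ; L
var + var ; Item ; L
var + var ; Item + Item ; L
var + var ; c + Item ; L
var + var ; c + c ; L
var + var ; c + c ; Item
var + var ; c + c ; c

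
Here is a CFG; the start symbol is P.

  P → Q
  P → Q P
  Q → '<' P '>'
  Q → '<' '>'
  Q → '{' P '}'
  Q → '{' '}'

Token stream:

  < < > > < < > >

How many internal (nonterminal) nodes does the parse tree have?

8

[P [Q < [P [Q < >]] >] [P [Q < [P [Q < >]] >]]]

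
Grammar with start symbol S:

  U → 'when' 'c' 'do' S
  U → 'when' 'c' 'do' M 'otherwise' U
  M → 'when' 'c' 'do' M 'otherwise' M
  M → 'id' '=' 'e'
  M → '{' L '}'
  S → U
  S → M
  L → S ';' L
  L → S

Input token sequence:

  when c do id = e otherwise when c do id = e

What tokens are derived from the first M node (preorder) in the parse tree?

id = e

[S [U when c do [M id = e] otherwise [U when c do [S [M id = e]]]]]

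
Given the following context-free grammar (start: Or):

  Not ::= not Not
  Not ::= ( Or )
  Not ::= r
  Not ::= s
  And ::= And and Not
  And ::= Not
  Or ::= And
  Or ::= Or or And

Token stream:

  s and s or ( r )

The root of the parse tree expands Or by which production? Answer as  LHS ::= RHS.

Or ::= Or or And

[Or [Or [And [And [Not s]] and [Not s]]] or [And [Not ( [Or [And [Not r]]] )]]]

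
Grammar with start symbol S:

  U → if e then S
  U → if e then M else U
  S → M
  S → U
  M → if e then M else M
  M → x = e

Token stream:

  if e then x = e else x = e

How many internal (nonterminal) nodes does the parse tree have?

4

[S [M if e then [M x = e] else [M x = e]]]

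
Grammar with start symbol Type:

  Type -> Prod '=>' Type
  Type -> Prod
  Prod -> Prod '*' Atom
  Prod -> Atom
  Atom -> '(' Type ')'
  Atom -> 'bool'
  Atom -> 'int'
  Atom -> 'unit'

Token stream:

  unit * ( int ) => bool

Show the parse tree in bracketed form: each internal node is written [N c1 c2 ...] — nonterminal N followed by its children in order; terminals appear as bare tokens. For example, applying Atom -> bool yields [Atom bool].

Type
Prod => Type
Prod * Atom => Type
Atom * Atom => Type
unit * Atom => Type
unit * ( Type ) => Type
unit * ( Prod ) => Type
unit * ( Atom ) => Type
unit * ( int ) => Type
unit * ( int ) => Prod
unit * ( int ) => Atom
unit * ( int ) => bool

[Type [Prod [Prod [Atom unit]] * [Atom ( [Type [Prod [Atom int]]] )]] => [Type [Prod [Atom bool]]]]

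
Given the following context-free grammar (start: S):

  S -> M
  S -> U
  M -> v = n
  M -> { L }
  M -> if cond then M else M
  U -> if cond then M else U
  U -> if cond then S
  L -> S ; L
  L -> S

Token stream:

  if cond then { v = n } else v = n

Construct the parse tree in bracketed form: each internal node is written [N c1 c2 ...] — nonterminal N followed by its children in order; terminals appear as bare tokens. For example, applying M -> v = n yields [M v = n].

[S [M if cond then [M { [L [S [M v = n]]] }] else [M v = n]]]

S
M
if cond then M else M
if cond then { L } else M
if cond then { S } else M
if cond then { M } else M
if cond then { v = n } else M
if cond then { v = n } else v = n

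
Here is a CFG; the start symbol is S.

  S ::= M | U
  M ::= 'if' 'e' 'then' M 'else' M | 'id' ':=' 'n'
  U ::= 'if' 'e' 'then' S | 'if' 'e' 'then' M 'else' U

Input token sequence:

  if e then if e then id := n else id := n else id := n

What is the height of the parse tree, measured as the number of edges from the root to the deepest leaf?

4

[S [M if e then [M if e then [M id := n] else [M id := n]] else [M id := n]]]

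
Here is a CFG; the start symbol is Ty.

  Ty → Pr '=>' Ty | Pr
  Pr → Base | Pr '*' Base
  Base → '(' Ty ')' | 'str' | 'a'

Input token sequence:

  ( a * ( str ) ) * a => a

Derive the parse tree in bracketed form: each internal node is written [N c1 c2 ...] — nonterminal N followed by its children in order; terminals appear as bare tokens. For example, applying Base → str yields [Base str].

[Ty [Pr [Pr [Base ( [Ty [Pr [Pr [Base a]] * [Base ( [Ty [Pr [Base str]]] )]]] )]] * [Base a]] => [Ty [Pr [Base a]]]]

Ty
Pr => Ty
Pr * Base => Ty
Base * Base => Ty
( Ty ) * Base => Ty
( Pr ) * Base => Ty
( Pr * Base ) * Base => Ty
( Base * Base ) * Base => Ty
( a * Base ) * Base => Ty
( a * ( Ty ) ) * Base => Ty
( a * ( Pr ) ) * Base => Ty
( a * ( Base ) ) * Base => Ty
( a * ( str ) ) * Base => Ty
( a * ( str ) ) * a => Ty
( a * ( str ) ) * a => Pr
( a * ( str ) ) * a => Base
( a * ( str ) ) * a => a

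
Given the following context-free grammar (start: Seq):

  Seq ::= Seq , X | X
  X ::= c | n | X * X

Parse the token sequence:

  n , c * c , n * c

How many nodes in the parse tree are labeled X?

[Seq [Seq [Seq [X n]] , [X [X c] * [X c]]] , [X [X n] * [X c]]]

7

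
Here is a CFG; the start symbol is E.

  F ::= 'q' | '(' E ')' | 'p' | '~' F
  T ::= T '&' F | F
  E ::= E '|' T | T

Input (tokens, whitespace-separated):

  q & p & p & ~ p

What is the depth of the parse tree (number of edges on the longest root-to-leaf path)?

[E [T [T [T [T [F q]] & [F p]] & [F p]] & [F ~ [F p]]]]

6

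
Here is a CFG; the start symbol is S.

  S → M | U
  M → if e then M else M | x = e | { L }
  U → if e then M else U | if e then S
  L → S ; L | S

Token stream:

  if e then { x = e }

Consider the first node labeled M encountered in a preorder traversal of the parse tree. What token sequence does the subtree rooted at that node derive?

[S [U if e then [S [M { [L [S [M x = e]]] }]]]]

{ x = e }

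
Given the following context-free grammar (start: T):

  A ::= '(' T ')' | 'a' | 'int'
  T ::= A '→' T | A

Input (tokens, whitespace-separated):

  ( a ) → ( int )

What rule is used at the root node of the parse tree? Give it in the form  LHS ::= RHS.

[T [A ( [T [A a]] )] → [T [A ( [T [A int]] )]]]

T ::= A '→' T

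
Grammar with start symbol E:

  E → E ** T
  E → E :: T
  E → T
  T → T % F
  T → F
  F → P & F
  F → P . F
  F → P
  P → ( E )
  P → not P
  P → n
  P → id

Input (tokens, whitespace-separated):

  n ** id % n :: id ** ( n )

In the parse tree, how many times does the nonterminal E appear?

[E [E [E [E [T [F [P n]]]] ** [T [T [F [P id]]] % [F [P n]]]] :: [T [F [P id]]]] ** [T [F [P ( [E [T [F [P n]]]] )]]]]

5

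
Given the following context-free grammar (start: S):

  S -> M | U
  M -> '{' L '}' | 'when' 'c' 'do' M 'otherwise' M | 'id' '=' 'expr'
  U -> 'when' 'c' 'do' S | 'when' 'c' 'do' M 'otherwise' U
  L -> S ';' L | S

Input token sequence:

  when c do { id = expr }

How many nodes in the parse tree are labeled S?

3

[S [U when c do [S [M { [L [S [M id = expr]]] }]]]]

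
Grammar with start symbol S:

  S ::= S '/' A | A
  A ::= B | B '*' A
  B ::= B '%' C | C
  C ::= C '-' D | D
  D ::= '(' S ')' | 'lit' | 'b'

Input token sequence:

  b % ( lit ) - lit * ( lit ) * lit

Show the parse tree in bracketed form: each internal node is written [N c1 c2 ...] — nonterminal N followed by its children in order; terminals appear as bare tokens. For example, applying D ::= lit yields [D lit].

[S [A [B [B [C [D b]]] % [C [C [D ( [S [A [B [C [D lit]]]]] )]] - [D lit]]] * [A [B [C [D ( [S [A [B [C [D lit]]]]] )]]] * [A [B [C [D lit]]]]]]]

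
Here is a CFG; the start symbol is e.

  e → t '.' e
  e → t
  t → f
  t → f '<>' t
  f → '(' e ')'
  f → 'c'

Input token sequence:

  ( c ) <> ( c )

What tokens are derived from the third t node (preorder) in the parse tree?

( c )

[e [t [f ( [e [t [f c]]] )] <> [t [f ( [e [t [f c]]] )]]]]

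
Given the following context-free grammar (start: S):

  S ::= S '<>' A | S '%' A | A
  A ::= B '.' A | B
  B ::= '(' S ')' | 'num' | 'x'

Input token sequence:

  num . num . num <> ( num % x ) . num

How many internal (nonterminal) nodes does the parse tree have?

[S [S [A [B num] . [A [B num] . [A [B num]]]]] <> [A [B ( [S [S [A [B num]]] % [A [B x]]] )] . [A [B num]]]]

18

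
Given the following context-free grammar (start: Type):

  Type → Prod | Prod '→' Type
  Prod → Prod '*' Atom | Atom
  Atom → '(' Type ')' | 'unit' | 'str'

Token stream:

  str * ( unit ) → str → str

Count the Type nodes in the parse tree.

[Type [Prod [Prod [Atom str]] * [Atom ( [Type [Prod [Atom unit]]] )]] → [Type [Prod [Atom str]] → [Type [Prod [Atom str]]]]]

4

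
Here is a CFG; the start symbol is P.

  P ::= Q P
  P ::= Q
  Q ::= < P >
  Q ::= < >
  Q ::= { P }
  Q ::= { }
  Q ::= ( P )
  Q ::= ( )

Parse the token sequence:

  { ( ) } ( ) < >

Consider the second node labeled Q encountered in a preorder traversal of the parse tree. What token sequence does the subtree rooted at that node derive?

( )

[P [Q { [P [Q ( )]] }] [P [Q ( )] [P [Q < >]]]]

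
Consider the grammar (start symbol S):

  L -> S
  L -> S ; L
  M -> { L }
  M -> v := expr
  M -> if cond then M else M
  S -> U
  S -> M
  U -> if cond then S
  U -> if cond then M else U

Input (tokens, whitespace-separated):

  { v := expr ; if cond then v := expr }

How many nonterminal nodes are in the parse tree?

10

[S [M { [L [S [M v := expr]] ; [L [S [U if cond then [S [M v := expr]]]]]] }]]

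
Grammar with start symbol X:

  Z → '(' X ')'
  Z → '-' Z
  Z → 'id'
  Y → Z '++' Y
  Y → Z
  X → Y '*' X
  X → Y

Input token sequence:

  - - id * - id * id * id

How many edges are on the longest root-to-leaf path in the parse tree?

[X [Y [Z - [Z - [Z id]]]] * [X [Y [Z - [Z id]]] * [X [Y [Z id]] * [X [Y [Z id]]]]]]

6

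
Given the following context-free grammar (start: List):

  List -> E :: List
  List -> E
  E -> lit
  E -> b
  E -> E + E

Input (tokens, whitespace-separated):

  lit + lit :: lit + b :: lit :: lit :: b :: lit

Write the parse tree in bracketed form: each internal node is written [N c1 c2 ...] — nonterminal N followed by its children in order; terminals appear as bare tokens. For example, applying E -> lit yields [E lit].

[List [E [E lit] + [E lit]] :: [List [E [E lit] + [E b]] :: [List [E lit] :: [List [E lit] :: [List [E b] :: [List [E lit]]]]]]]

List
E :: List
E + E :: List
lit + E :: List
lit + lit :: List
lit + lit :: E :: List
lit + lit :: E + E :: List
lit + lit :: lit + E :: List
lit + lit :: lit + b :: List
lit + lit :: lit + b :: E :: List
lit + lit :: lit + b :: lit :: List
lit + lit :: lit + b :: lit :: E :: List
lit + lit :: lit + b :: lit :: lit :: List
lit + lit :: lit + b :: lit :: lit :: E :: List
lit + lit :: lit + b :: lit :: lit :: b :: List
lit + lit :: lit + b :: lit :: lit :: b :: E
lit + lit :: lit + b :: lit :: lit :: b :: lit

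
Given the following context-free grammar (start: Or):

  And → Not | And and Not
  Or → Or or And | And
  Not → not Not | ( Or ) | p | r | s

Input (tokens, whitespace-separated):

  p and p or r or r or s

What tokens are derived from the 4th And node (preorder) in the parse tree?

r

[Or [Or [Or [Or [And [And [Not p]] and [Not p]]] or [And [Not r]]] or [And [Not r]]] or [And [Not s]]]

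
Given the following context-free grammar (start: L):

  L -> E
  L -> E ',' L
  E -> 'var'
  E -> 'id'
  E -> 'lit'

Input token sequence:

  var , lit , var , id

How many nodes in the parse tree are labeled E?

[L [E var] , [L [E lit] , [L [E var] , [L [E id]]]]]

4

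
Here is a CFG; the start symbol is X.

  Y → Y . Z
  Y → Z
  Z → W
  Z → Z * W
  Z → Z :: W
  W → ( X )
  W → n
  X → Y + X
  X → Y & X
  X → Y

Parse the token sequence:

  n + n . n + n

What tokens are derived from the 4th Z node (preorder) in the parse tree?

[X [Y [Z [W n]]] + [X [Y [Y [Z [W n]]] . [Z [W n]]] + [X [Y [Z [W n]]]]]]

n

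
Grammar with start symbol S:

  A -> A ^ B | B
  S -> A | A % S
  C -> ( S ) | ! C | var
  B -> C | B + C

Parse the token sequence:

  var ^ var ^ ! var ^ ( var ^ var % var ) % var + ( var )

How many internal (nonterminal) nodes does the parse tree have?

[S [A [A [A [A [B [C var]]] ^ [B [C var]]] ^ [B [C ! [C var]]]] ^ [B [C ( [S [A [A [B [C var]]] ^ [B [C var]]] % [S [A [B [C var]]]]] )]]] % [S [A [B [B [C var]] + [C ( [S [A [B [C var]]]] )]]]]]

35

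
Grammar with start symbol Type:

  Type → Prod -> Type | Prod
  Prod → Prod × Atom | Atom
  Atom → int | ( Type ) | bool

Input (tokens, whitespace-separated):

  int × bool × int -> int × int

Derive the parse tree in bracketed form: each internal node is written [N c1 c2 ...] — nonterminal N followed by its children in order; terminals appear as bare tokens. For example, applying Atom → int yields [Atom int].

Type
Prod -> Type
Prod × Atom -> Type
Prod × Atom × Atom -> Type
Atom × Atom × Atom -> Type
int × Atom × Atom -> Type
int × bool × Atom -> Type
int × bool × int -> Type
int × bool × int -> Prod
int × bool × int -> Prod × Atom
int × bool × int -> Atom × Atom
int × bool × int -> int × Atom
int × bool × int -> int × int

[Type [Prod [Prod [Prod [Atom int]] × [Atom bool]] × [Atom int]] -> [Type [Prod [Prod [Atom int]] × [Atom int]]]]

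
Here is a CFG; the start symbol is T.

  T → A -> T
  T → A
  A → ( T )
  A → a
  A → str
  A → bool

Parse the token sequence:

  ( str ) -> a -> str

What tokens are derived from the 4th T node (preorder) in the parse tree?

[T [A ( [T [A str]] )] -> [T [A a] -> [T [A str]]]]

str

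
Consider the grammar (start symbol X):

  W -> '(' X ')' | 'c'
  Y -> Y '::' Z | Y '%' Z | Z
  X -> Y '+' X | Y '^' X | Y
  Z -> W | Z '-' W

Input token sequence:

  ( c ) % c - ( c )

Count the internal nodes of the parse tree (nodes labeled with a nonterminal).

17

[X [Y [Y [Z [W ( [X [Y [Z [W c]]]] )]]] % [Z [Z [W c]] - [W ( [X [Y [Z [W c]]]] )]]]]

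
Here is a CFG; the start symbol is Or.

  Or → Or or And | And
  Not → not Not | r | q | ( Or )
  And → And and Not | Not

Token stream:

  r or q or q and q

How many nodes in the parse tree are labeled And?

[Or [Or [Or [And [Not r]]] or [And [Not q]]] or [And [And [Not q]] and [Not q]]]

4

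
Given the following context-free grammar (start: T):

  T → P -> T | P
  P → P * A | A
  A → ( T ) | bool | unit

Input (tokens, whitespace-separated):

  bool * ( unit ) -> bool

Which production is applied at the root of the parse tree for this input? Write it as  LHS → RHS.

T → P -> T

[T [P [P [A bool]] * [A ( [T [P [A unit]]] )]] -> [T [P [A bool]]]]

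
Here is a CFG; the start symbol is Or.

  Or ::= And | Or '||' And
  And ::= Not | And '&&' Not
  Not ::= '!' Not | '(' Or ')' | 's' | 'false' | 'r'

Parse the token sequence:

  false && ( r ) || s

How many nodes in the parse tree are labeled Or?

[Or [Or [And [And [Not false]] && [Not ( [Or [And [Not r]]] )]]] || [And [Not s]]]

3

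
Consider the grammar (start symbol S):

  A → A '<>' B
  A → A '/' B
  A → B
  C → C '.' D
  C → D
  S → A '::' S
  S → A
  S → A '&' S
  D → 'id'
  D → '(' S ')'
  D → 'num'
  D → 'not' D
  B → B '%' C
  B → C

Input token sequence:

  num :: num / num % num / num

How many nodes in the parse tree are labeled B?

5

[S [A [B [C [D num]]]] :: [S [A [A [A [B [C [D num]]]] / [B [B [C [D num]]] % [C [D num]]]] / [B [C [D num]]]]]]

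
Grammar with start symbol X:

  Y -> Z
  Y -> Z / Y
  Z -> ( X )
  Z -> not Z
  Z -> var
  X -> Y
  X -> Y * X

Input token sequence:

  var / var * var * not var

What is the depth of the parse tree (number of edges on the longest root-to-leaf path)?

[X [Y [Z var] / [Y [Z var]]] * [X [Y [Z var]] * [X [Y [Z not [Z var]]]]]]

6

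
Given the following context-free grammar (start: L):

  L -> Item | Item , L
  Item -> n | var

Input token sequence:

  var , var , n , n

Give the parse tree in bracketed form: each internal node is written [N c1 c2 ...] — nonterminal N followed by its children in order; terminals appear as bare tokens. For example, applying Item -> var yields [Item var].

[L [Item var] , [L [Item var] , [L [Item n] , [L [Item n]]]]]

L
Item , L
var , L
var , Item , L
var , var , L
var , var , Item , L
var , var , n , L
var , var , n , Item
var , var , n , n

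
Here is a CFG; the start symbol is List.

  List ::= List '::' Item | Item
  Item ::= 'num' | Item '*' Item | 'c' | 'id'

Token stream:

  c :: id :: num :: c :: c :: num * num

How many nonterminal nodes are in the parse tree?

14

[List [List [List [List [List [List [Item c]] :: [Item id]] :: [Item num]] :: [Item c]] :: [Item c]] :: [Item [Item num] * [Item num]]]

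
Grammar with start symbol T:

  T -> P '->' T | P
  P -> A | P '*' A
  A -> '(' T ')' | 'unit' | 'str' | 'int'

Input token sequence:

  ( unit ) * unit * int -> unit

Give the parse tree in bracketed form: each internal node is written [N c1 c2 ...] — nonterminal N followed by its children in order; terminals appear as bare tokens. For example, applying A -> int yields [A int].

T
P -> T
P * A -> T
P * A * A -> T
A * A * A -> T
( T ) * A * A -> T
( P ) * A * A -> T
( A ) * A * A -> T
( unit ) * A * A -> T
( unit ) * unit * A -> T
( unit ) * unit * int -> T
( unit ) * unit * int -> P
( unit ) * unit * int -> A
( unit ) * unit * int -> unit

[T [P [P [P [A ( [T [P [A unit]]] )]] * [A unit]] * [A int]] -> [T [P [A unit]]]]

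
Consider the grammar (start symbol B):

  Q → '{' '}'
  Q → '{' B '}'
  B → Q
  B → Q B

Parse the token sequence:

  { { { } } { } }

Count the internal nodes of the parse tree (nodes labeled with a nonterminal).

8

[B [Q { [B [Q { [B [Q { }]] }] [B [Q { }]]] }]]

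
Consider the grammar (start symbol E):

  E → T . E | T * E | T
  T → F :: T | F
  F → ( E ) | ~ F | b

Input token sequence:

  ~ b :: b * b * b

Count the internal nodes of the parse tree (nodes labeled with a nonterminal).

12

[E [T [F ~ [F b]] :: [T [F b]]] * [E [T [F b]] * [E [T [F b]]]]]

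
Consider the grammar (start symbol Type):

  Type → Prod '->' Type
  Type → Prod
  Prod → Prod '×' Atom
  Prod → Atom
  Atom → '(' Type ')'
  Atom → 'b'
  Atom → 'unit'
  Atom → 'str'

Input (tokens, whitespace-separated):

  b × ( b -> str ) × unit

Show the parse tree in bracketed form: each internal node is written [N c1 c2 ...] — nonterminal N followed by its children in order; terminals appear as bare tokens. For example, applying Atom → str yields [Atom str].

Type
Prod
Prod × Atom
Prod × Atom × Atom
Atom × Atom × Atom
b × Atom × Atom
b × ( Type ) × Atom
b × ( Prod -> Type ) × Atom
b × ( Atom -> Type ) × Atom
b × ( b -> Type ) × Atom
b × ( b -> Prod ) × Atom
b × ( b -> Atom ) × Atom
b × ( b -> str ) × Atom
b × ( b -> str ) × unit

[Type [Prod [Prod [Prod [Atom b]] × [Atom ( [Type [Prod [Atom b]] -> [Type [Prod [Atom str]]]] )]] × [Atom unit]]]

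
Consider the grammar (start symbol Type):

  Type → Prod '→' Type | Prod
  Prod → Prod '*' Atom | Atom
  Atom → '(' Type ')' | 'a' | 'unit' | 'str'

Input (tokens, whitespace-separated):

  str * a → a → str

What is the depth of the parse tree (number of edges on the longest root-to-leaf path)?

5

[Type [Prod [Prod [Atom str]] * [Atom a]] → [Type [Prod [Atom a]] → [Type [Prod [Atom str]]]]]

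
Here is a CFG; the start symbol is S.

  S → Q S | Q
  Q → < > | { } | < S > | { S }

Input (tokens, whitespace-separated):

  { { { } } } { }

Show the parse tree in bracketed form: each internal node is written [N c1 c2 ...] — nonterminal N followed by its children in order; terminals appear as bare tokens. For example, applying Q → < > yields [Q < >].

S
Q S
{ S } S
{ Q } S
{ { S } } S
{ { Q } } S
{ { { } } } S
{ { { } } } Q
{ { { } } } { }

[S [Q { [S [Q { [S [Q { }]] }]] }] [S [Q { }]]]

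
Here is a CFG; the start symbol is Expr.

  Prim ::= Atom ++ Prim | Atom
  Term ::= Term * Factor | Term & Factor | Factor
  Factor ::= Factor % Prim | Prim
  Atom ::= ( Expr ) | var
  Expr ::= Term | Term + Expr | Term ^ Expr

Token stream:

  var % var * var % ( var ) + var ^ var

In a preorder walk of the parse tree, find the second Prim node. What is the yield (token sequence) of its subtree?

[Expr [Term [Term [Factor [Factor [Prim [Atom var]]] % [Prim [Atom var]]]] * [Factor [Factor [Prim [Atom var]]] % [Prim [Atom ( [Expr [Term [Factor [Prim [Atom var]]]]] )]]]] + [Expr [Term [Factor [Prim [Atom var]]]] ^ [Expr [Term [Factor [Prim [Atom var]]]]]]]

var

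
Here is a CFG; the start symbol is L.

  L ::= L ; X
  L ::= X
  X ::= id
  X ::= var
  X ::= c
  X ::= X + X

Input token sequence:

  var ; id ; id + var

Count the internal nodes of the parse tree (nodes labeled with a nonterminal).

[L [L [L [X var]] ; [X id]] ; [X [X id] + [X var]]]

8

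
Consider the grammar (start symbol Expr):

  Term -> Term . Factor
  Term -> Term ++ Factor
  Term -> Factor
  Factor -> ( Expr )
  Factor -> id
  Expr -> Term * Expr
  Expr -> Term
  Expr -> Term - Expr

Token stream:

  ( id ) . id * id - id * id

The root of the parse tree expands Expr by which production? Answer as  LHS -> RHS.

Expr -> Term * Expr

[Expr [Term [Term [Factor ( [Expr [Term [Factor id]]] )]] . [Factor id]] * [Expr [Term [Factor id]] - [Expr [Term [Factor id]] * [Expr [Term [Factor id]]]]]]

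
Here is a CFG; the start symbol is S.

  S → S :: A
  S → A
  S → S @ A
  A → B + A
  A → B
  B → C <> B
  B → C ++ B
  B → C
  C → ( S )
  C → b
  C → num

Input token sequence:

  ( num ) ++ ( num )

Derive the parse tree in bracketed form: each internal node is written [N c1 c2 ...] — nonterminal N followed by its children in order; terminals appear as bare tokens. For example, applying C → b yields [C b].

S
A
B
C ++ B
( S ) ++ B
( A ) ++ B
( B ) ++ B
( C ) ++ B
( num ) ++ B
( num ) ++ C
( num ) ++ ( S )
( num ) ++ ( A )
( num ) ++ ( B )
( num ) ++ ( C )
( num ) ++ ( num )

[S [A [B [C ( [S [A [B [C num]]]] )] ++ [B [C ( [S [A [B [C num]]]] )]]]]]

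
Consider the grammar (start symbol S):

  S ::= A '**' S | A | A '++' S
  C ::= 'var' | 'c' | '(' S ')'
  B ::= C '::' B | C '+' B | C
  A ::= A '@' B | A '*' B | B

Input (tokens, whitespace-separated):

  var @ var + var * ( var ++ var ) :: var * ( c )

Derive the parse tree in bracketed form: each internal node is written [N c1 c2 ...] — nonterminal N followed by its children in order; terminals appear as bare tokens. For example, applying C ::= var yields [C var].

[S [A [A [A [A [B [C var]]] @ [B [C var] + [B [C var]]]] * [B [C ( [S [A [B [C var]]] ++ [S [A [B [C var]]]]] )] :: [B [C var]]]] * [B [C ( [S [A [B [C c]]]] )]]]]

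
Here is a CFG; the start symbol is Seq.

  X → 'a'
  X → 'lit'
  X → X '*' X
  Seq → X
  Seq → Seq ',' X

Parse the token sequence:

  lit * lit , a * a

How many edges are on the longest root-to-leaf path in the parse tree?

[Seq [Seq [X [X lit] * [X lit]]] , [X [X a] * [X a]]]

4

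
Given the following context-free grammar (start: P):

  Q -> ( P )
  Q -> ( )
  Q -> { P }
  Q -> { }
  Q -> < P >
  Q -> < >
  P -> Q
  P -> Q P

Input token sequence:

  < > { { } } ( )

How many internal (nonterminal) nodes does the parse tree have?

8

[P [Q < >] [P [Q { [P [Q { }]] }] [P [Q ( )]]]]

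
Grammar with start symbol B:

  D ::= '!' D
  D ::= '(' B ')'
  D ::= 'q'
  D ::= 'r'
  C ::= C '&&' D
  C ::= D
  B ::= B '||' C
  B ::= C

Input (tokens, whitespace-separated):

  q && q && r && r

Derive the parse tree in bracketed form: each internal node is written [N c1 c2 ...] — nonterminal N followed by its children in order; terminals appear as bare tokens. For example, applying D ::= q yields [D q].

B
C
C && D
C && D && D
C && D && D && D
D && D && D && D
q && D && D && D
q && q && D && D
q && q && r && D
q && q && r && r

[B [C [C [C [C [D q]] && [D q]] && [D r]] && [D r]]]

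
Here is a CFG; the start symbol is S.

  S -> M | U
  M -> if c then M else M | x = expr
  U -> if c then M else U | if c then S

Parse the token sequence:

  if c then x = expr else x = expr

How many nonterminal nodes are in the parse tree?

4

[S [M if c then [M x = expr] else [M x = expr]]]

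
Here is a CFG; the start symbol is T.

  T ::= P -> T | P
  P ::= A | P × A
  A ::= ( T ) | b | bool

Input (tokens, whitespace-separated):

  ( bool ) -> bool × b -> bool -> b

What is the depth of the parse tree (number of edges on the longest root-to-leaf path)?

6

[T [P [A ( [T [P [A bool]]] )]] -> [T [P [P [A bool]] × [A b]] -> [T [P [A bool]] -> [T [P [A b]]]]]]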